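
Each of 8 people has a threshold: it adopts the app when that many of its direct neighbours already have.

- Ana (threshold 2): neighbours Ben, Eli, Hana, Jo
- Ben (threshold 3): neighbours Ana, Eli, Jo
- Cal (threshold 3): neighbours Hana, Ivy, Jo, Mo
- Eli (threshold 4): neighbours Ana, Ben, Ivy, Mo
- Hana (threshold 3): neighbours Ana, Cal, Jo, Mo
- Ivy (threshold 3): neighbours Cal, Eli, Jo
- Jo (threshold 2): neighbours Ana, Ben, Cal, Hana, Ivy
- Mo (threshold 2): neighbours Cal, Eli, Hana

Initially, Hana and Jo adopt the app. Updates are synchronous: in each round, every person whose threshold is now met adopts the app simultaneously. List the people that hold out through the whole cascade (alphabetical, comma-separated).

Round 1 — Hana, Jo adopt the app (initial).
Round 2 — checking thresholds:
  Ana: 2 of 4 neighbours ≥ 2, adopts the app.
  Ben: 1 of 3 neighbours < 3, holds.
  Cal: 2 of 4 neighbours < 3, holds.
  Ivy: 1 of 3 neighbours < 3, holds.
  Mo: 1 of 3 neighbours < 2, holds.
Round 3 — no new adoptions; cascade stops.

Ben, Cal, Eli, Ivy, Mo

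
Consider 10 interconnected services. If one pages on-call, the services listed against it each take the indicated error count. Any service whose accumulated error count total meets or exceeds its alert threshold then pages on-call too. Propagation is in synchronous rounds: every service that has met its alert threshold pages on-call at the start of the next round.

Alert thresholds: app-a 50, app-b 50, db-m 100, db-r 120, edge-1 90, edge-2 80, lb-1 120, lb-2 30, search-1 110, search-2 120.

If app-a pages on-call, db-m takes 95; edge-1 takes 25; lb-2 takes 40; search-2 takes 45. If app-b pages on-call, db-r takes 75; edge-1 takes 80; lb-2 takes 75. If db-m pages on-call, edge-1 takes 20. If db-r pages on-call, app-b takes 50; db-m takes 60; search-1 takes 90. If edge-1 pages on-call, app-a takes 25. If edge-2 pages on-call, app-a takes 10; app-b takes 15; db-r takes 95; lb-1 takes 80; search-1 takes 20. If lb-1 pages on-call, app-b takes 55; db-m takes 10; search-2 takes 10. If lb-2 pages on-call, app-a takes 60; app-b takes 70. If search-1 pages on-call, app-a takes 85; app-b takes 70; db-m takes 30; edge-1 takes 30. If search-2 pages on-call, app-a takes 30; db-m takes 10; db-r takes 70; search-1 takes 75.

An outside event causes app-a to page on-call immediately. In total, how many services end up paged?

Round 1 — app-a pages on-call (initial).
  db-m: +95 → 95 < 100
  edge-1: +25 → 25 < 90
  lb-2: +40 → 40 ≥ 30
  search-2: +45 → 45 < 120
Round 2 — lb-2 pages on-call.
  app-b: +70 → 70 ≥ 50
Round 3 — app-b pages on-call.
  db-r: +75 → 75 < 120
  edge-1: +80 → 105 ≥ 90
Round 4 — edge-1 pages on-call.
No further pages.

4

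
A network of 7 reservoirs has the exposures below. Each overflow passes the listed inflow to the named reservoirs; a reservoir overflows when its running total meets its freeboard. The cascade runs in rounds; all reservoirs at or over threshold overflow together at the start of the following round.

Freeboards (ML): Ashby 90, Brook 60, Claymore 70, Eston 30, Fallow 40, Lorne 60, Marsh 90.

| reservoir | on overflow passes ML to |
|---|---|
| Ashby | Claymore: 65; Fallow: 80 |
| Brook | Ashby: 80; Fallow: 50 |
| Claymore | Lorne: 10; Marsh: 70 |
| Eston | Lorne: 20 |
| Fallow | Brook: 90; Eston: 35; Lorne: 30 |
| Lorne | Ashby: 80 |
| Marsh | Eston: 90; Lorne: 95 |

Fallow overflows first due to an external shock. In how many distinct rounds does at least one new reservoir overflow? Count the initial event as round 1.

Round 1 — Fallow overflows (initial).
  Brook: +90 → 90 ≥ 60
  Eston: +35 → 35 ≥ 30
  Lorne: +30 → 30 < 60
Round 2 — Brook, Eston overflow.
  Ashby: +80 → 80 < 90
  Lorne: +20 → 50 < 60
No further overflows.

2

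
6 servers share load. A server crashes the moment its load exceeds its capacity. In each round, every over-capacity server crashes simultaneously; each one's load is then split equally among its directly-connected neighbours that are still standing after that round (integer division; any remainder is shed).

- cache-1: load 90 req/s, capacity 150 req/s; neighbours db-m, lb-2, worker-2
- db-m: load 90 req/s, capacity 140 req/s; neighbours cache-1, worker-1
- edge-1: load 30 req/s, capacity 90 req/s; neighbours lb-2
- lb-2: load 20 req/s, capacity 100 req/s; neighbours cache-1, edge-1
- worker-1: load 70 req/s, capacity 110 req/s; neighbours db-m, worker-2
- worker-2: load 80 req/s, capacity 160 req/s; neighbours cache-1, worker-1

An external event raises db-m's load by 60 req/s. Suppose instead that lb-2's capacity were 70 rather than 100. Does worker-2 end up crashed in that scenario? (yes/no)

With lb-2's capacity at 70:
Round 1 — db-m at 150 > 140. db-m crashes.
  db-m sheds 150 req/s to cache-1, worker-1: 75 each.
    cache-1: 90+75 = 165 > 150
    worker-1: 70+75 = 145 > 110
Round 2 — cache-1, worker-1 crash.
  cache-1 sheds 165 req/s to lb-2, worker-2: 82 each (1 lost).
    lb-2: 20+82 = 102 > 70
    worker-2: 80+82 = 162 > 160
  worker-1 sheds 145 req/s to worker-2: 145 each.
    worker-2: 162+145 = 307 > 160
Round 3 — lb-2, worker-2 crash.
  lb-2 sheds 102 req/s to edge-1: 102 each.
    edge-1: 30+102 = 132 > 90
  worker-2 sheds 307 req/s: no online neighbours, lost.
Round 4 — edge-1 crashes.
  edge-1 sheds 132 req/s: no online neighbours, lost.
No further crashes.

yes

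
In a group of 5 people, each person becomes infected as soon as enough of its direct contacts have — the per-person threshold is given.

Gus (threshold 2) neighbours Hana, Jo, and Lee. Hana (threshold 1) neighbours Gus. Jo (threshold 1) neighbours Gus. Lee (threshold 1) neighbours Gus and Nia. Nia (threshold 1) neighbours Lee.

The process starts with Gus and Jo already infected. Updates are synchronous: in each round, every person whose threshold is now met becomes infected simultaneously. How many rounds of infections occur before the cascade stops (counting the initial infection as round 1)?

Round 1 — Gus, Jo become infected (initial).
Round 2 — checking thresholds:
  Hana: 1 of 1 neighbours ≥ 1, becomes infected.
  Lee: 1 of 2 neighbours ≥ 1, becomes infected.
Round 3 — checking thresholds:
  Nia: 1 of 1 neighbours ≥ 1, becomes infected.
Round 4 — no new infections; cascade stops.

3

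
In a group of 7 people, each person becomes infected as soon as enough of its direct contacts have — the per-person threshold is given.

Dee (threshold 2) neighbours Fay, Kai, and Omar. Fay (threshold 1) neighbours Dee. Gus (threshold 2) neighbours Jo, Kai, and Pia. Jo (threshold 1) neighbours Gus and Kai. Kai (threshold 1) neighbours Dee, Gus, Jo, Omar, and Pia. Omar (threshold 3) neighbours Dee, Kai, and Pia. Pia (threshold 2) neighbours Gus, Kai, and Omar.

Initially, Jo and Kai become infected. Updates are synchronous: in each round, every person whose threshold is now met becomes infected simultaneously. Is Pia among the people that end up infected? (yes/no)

yes

Round 1 — Jo, Kai become infected (initial).
Round 2 — checking thresholds:
  Dee: 1 of 3 neighbours < 2, below threshold.
  Gus: 2 of 3 neighbours ≥ 2, becomes infected.
  Omar: 1 of 3 neighbours < 3, below threshold.
  Pia: 1 of 3 neighbours < 2, below threshold.
Round 3 — checking thresholds:
  Dee: 1 of 3 neighbours < 2, below threshold.
  Omar: 1 of 3 neighbours < 3, below threshold.
  Pia: 2 of 3 neighbours ≥ 2, becomes infected.
Round 4 — no new infections; cascade stops.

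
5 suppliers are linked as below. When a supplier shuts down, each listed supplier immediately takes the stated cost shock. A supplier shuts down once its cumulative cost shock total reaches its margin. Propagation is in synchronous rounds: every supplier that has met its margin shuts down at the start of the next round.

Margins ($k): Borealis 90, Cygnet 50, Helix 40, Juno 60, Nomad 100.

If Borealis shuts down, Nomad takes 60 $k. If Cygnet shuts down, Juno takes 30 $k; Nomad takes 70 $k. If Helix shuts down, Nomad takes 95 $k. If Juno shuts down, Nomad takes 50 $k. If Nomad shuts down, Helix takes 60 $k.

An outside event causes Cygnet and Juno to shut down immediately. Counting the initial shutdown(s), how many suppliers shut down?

4

Round 1 — Cygnet, Juno shut down (initial).
  Nomad: +70+50 → 120 ≥ 100
Round 2 — Nomad shuts down.
  Helix: +60 → 60 ≥ 40
Round 3 — Helix shuts down.
No further shutdowns.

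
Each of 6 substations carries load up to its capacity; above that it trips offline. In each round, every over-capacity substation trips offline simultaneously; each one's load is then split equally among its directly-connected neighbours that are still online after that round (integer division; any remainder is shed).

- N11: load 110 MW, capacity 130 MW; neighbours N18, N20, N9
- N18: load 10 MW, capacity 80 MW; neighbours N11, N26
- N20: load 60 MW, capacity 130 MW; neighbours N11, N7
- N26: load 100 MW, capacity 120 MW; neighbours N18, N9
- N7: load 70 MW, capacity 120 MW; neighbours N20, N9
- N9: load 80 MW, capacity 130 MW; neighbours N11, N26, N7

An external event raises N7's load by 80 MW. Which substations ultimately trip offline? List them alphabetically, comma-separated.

N11, N18, N20, N26, N7, N9

Round 1 — N7 at 150 > 120. N7 trips offline.
  N7 sheds 150 MW to N20, N9: 75 each.
    N20: 60+75 = 135 > 130
    N9: 80+75 = 155 > 130
Round 2 — N20, N9 trip offline.
  N20 sheds 135 MW to N11: 135 each.
    N11: 110+135 = 245 > 130
  N9 sheds 155 MW to N11, N26: 77 each (1 lost).
    N11: 245+77 = 322 > 130
    N26: 100+77 = 177 > 120
Round 3 — N11, N26 trip offline.
  N11 sheds 322 MW to N18: 322 each.
    N18: 10+322 = 332 > 80
  N26 sheds 177 MW to N18: 177 each.
    N18: 332+177 = 509 > 80
Round 4 — N18 trips offline.
  N18 sheds 509 MW: no online neighbours, lost.
No further trips.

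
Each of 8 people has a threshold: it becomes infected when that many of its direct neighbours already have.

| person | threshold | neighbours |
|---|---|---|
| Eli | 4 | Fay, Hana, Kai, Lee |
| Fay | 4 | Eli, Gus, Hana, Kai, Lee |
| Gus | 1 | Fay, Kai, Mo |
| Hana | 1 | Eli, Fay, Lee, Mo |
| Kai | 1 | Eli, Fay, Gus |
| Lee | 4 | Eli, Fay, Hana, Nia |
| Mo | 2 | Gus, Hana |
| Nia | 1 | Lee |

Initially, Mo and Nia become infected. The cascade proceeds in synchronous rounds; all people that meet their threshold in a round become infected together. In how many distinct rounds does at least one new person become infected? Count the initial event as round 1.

3

Round 1 — Mo, Nia become infected (initial).
Round 2 — checking thresholds:
  Gus: 1 of 3 neighbours ≥ 1, becomes infected.
  Hana: 1 of 4 neighbours ≥ 1, becomes infected.
  Lee: 1 of 4 neighbours < 4, below threshold.
Round 3 — checking thresholds:
  Eli: 1 of 4 neighbours < 4, below threshold.
  Fay: 2 of 5 neighbours < 4, below threshold.
  Kai: 1 of 3 neighbours ≥ 1, becomes infected.
  Lee: 2 of 4 neighbours < 4, below threshold.
Round 4 — no new infections; cascade stops.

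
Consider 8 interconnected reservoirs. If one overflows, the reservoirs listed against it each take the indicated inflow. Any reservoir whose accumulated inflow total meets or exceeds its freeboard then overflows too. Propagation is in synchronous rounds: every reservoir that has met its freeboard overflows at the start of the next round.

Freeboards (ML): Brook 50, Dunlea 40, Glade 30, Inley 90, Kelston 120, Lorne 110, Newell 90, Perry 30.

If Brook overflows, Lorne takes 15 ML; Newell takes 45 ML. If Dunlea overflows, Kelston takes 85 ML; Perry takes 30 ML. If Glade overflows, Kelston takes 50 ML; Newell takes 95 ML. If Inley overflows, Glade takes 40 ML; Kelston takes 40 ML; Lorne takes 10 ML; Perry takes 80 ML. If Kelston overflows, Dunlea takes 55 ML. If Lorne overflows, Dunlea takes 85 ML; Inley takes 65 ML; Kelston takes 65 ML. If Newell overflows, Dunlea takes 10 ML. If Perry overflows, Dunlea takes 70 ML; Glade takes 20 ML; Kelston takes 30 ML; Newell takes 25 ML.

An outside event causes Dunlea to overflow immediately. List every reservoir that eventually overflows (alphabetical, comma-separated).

Round 1 — Dunlea overflows (initial).
  Kelston: +85 → 85 < 120
  Perry: +30 → 30 ≥ 30
Round 2 — Perry overflows.
  Glade: +20 → 20 < 30
  Kelston: +30 → 115 < 120
  Newell: +25 → 25 < 90
No further overflows.

Dunlea, Perry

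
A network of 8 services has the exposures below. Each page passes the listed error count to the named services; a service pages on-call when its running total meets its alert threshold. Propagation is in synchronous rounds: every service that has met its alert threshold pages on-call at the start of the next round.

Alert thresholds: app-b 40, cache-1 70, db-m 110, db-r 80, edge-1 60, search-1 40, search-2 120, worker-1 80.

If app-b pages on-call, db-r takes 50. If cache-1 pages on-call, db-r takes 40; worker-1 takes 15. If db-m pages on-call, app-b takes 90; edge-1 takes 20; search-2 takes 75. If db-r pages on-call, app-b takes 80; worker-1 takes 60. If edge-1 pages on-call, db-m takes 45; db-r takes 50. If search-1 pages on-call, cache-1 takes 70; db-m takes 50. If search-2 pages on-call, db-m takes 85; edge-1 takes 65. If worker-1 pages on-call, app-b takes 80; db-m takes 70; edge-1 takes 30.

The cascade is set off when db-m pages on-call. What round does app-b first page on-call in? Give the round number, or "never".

Round 1 — db-m pages on-call (initial).
  app-b: +90 → 90 ≥ 40
  edge-1: +20 → 20 < 60
  search-2: +75 → 75 < 120
Round 2 — app-b pages on-call.
  db-r: +50 → 50 < 80
No further pages.

2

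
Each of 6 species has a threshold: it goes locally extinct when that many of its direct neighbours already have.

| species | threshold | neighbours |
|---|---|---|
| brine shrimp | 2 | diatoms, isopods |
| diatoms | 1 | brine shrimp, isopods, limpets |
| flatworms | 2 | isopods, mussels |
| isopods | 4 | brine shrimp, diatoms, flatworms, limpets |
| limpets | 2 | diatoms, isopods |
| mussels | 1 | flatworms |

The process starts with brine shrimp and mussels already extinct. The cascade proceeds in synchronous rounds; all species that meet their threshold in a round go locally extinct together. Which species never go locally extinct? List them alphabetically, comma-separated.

Round 1 — brine shrimp, mussels go locally extinct (initial).
Round 2 — checking thresholds:
  diatoms: 1 of 3 neighbours ≥ 1, goes locally extinct.
  flatworms: 1 of 2 neighbours < 2, below threshold.
  isopods: 1 of 4 neighbours < 4, below threshold.
Round 3 — no new extinctions; cascade stops.

flatworms, isopods, limpets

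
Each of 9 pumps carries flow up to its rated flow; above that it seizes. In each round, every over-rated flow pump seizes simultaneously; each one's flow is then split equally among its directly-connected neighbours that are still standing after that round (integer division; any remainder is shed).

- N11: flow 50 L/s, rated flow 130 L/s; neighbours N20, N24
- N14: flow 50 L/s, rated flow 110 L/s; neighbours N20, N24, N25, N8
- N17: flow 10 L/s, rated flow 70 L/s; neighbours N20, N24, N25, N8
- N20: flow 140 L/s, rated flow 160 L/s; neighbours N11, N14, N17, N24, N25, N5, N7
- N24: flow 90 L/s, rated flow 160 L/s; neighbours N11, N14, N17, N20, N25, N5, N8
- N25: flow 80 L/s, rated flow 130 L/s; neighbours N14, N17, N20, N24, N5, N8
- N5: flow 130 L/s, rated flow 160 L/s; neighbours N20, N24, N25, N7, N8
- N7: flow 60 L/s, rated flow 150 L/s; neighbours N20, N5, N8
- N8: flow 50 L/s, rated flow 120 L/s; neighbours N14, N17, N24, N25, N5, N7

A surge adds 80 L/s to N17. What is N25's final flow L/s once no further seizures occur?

129

Round 1 — N17 at 90 > 70. N17 seizes.
  N17 sheds 90 L/s to N20, N24, N25, N8: 22 each (2 lost).
    N20: 140+22 = 162 > 160
    N24: 90+22 = 112 ≤ 160
    N25: 80+22 = 102 ≤ 130
    N8: 50+22 = 72 ≤ 120
Round 2 — N20 seizes.
  N20 sheds 162 L/s to N11, N14, N24, N25, N5, N7: 27 each.
    N11: 50+27 = 77 ≤ 130
    N14: 50+27 = 77 ≤ 110
    N24: 112+27 = 139 ≤ 160
    N25: 102+27 = 129 ≤ 130
    N5: 130+27 = 157 ≤ 160
    N7: 60+27 = 87 ≤ 150
No further seizures.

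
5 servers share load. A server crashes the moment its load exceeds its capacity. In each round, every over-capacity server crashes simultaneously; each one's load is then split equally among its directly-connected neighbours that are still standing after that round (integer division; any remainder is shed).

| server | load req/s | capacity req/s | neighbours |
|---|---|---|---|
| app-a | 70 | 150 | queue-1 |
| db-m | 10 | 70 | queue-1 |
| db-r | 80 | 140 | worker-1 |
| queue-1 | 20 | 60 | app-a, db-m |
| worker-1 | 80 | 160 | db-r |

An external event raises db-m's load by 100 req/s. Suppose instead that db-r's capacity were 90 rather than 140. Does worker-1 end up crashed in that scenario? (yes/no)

no

With db-r's capacity at 90:
Round 1 — db-m at 110 > 70. db-m crashes.
  db-m sheds 110 req/s to queue-1: 110 each.
    queue-1: 20+110 = 130 > 60
Round 2 — queue-1 crashes.
  queue-1 sheds 130 req/s to app-a: 130 each.
    app-a: 70+130 = 200 > 150
Round 3 — app-a crashes.
  app-a sheds 200 req/s: no online neighbours, lost.
No further crashes.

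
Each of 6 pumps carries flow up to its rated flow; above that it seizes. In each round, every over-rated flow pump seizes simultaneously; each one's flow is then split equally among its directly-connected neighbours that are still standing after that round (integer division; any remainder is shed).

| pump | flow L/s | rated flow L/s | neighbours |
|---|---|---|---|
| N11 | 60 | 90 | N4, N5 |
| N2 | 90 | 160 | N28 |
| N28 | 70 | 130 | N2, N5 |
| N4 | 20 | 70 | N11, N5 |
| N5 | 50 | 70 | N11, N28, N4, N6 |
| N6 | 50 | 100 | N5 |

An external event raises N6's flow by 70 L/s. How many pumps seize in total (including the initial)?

4

Round 1 — N6 at 120 > 100. N6 seizes.
  N6 sheds 120 L/s to N5: 120 each.
    N5: 50+120 = 170 > 70
Round 2 — N5 seizes.
  N5 sheds 170 L/s to N11, N28, N4: 56 each (2 lost).
    N11: 60+56 = 116 > 90
    N28: 70+56 = 126 ≤ 130
    N4: 20+56 = 76 > 70
Round 3 — N11, N4 seize.
  N11 sheds 116 L/s: no online neighbours, lost.
  N4 sheds 76 L/s: no online neighbours, lost.
No further seizures.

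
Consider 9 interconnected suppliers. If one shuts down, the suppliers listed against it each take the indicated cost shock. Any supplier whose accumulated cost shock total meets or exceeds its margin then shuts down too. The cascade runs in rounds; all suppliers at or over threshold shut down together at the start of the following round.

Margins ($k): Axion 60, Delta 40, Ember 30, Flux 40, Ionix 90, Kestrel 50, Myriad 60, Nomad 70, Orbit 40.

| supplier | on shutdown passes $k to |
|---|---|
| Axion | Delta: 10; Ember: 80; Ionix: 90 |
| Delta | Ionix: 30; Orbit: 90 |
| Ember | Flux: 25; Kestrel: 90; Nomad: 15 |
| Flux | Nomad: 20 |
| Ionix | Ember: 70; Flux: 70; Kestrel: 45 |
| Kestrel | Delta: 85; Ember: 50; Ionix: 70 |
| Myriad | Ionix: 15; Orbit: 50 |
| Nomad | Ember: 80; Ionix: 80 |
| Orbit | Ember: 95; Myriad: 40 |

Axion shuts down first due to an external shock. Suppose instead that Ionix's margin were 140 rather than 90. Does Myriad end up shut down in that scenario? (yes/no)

With Ionix's margin at 140:
Round 1 — Axion shuts down (initial).
  Delta: +10 → 10 < 40
  Ember: +80 → 80 ≥ 30
  Ionix: +90 → 90 < 140
Round 2 — Ember shuts down.
  Flux: +25 → 25 < 40
  Kestrel: +90 → 90 ≥ 50
  Nomad: +15 → 15 < 70
Round 3 — Kestrel shuts down.
  Delta: +85 → 95 ≥ 40
  Ionix: +70 → 160 ≥ 140
Round 4 — Delta, Ionix shut down.
  Flux: +70 → 95 ≥ 40
  Orbit: +90 → 90 ≥ 40
Round 5 — Flux, Orbit shut down.
  Myriad: +40 → 40 < 60
  Nomad: +20 → 35 < 70
No further shutdowns.

no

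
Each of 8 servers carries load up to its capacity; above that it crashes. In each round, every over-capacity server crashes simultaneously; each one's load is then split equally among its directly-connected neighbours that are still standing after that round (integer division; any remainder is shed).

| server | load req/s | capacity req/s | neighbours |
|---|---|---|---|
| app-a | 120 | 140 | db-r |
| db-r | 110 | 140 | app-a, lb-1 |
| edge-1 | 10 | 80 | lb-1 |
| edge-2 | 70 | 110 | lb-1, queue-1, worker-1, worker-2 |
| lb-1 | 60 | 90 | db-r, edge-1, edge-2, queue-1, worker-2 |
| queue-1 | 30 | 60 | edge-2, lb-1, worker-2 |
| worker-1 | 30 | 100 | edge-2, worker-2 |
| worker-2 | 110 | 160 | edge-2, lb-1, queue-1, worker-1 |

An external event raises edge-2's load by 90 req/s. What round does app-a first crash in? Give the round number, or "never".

Round 1 — edge-2 at 160 > 110. edge-2 crashes.
  edge-2 sheds 160 req/s to lb-1, queue-1, worker-1, worker-2: 40 each.
    lb-1: 60+40 = 100 > 90
    queue-1: 30+40 = 70 > 60
    worker-1: 30+40 = 70 ≤ 100
    worker-2: 110+40 = 150 ≤ 160
Round 2 — lb-1, queue-1 crash.
  lb-1 sheds 100 req/s to db-r, edge-1, worker-2: 33 each (1 lost).
    db-r: 110+33 = 143 > 140
    edge-1: 10+33 = 43 ≤ 80
    worker-2: 150+33 = 183 > 160
  queue-1 sheds 70 req/s to worker-2: 70 each.
    worker-2: 183+70 = 253 > 160
Round 3 — db-r, worker-2 crash.
  db-r sheds 143 req/s to app-a: 143 each.
    app-a: 120+143 = 263 > 140
  worker-2 sheds 253 req/s to worker-1: 253 each.
    worker-1: 70+253 = 323 > 100
Round 4 — app-a, worker-1 crash.
  app-a sheds 263 req/s: no online neighbours, lost.
  worker-1 sheds 323 req/s: no online neighbours, lost.
No further crashes.

4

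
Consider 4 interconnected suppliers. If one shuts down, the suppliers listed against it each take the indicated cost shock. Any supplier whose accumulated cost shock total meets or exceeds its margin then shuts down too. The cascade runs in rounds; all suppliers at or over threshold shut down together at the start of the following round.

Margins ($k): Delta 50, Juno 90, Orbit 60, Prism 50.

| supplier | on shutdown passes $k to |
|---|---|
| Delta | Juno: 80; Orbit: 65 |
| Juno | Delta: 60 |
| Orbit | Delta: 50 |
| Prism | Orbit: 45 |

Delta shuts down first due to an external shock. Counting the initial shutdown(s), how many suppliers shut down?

2

Round 1 — Delta shuts down (initial).
  Juno: +80 → 80 < 90
  Orbit: +65 → 65 ≥ 60
Round 2 — Orbit shuts down.
No further shutdowns.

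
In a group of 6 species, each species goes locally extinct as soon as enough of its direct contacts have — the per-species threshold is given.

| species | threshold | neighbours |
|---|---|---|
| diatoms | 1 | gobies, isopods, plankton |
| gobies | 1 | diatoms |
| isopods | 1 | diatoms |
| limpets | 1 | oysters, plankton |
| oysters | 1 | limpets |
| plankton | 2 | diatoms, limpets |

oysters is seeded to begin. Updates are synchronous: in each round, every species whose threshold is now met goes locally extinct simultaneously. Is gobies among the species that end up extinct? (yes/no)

no

Round 1 — oysters goes locally extinct (initial).
Round 2 — checking thresholds:
  limpets: 1 of 2 neighbours ≥ 1, goes locally extinct.
Round 3 — no new extinctions; cascade stops.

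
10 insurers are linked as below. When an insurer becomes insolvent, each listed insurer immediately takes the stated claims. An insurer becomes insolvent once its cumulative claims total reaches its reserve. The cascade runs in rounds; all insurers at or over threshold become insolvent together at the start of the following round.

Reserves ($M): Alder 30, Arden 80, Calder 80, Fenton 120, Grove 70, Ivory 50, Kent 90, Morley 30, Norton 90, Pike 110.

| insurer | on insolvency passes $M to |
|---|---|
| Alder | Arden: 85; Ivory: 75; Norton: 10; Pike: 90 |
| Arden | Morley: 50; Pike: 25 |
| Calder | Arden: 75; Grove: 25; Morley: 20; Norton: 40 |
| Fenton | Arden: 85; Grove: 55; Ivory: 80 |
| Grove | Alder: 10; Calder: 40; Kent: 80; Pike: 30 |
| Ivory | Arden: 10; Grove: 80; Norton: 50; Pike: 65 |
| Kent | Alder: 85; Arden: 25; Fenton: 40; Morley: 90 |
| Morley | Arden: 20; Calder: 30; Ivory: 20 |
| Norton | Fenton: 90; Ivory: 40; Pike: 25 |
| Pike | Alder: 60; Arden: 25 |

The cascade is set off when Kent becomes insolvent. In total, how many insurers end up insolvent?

Round 1 — Kent becomes insolvent (initial).
  Alder: +85 → 85 ≥ 30
  Arden: +25 → 25 < 80
  Fenton: +40 → 40 < 120
  Morley: +90 → 90 ≥ 30
Round 2 — Alder, Morley become insolvent.
  Arden: +85+20 → 130 ≥ 80
  Calder: +30 → 30 < 80
  Ivory: +75+20 → 95 ≥ 50
  Norton: +10 → 10 < 90
  Pike: +90 → 90 < 110
Round 3 — Arden, Ivory become insolvent.
  Grove: +80 → 80 ≥ 70
  Norton: +50 → 60 < 90
  Pike: +25+65 → 180 ≥ 110
Round 4 — Grove, Pike become insolvent.
  Calder: +40 → 70 < 80
No further insolvencies.

7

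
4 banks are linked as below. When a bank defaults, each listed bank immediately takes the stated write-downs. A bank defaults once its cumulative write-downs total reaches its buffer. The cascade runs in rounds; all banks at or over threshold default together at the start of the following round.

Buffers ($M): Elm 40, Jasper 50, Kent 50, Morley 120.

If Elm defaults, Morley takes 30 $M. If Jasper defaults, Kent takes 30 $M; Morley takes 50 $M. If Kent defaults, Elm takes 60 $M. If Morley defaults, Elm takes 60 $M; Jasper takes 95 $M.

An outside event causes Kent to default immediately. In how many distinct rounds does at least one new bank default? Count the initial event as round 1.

Round 1 — Kent defaults (initial).
  Elm: +60 → 60 ≥ 40
Round 2 — Elm defaults.
  Morley: +30 → 30 < 120
No further defaults.

2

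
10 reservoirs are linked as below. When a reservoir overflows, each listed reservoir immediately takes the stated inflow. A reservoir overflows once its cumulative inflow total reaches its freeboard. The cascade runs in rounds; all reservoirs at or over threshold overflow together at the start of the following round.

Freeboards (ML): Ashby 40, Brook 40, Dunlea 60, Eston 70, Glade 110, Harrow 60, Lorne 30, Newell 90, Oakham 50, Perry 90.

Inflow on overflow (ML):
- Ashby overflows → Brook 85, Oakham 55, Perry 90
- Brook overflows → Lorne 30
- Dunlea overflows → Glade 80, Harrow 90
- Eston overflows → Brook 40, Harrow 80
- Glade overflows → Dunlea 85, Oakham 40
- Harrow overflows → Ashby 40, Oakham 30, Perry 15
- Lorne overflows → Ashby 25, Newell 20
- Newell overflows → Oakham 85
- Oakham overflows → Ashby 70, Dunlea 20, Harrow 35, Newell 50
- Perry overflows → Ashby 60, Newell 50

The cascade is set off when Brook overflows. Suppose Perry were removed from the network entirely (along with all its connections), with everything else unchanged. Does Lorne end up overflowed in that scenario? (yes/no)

With Perry removed:
Round 1 — Brook overflows (initial).
  Lorne: +30 → 30 ≥ 30
Round 2 — Lorne overflows.
  Ashby: +25 → 25 < 40
  Newell: +20 → 20 < 90
No further overflows.

yes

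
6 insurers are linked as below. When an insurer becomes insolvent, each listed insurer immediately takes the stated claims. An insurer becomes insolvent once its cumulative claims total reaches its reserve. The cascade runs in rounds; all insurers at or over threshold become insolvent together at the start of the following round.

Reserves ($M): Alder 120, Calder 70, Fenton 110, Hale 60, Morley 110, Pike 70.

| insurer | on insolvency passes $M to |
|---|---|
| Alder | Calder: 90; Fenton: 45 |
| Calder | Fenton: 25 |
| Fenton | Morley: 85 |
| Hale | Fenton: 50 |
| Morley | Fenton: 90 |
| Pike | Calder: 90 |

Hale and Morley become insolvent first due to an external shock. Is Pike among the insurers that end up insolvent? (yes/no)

no

Round 1 — Hale, Morley become insolvent (initial).
  Fenton: +50+90 → 140 ≥ 110
Round 2 — Fenton becomes insolvent.
No further insolvencies.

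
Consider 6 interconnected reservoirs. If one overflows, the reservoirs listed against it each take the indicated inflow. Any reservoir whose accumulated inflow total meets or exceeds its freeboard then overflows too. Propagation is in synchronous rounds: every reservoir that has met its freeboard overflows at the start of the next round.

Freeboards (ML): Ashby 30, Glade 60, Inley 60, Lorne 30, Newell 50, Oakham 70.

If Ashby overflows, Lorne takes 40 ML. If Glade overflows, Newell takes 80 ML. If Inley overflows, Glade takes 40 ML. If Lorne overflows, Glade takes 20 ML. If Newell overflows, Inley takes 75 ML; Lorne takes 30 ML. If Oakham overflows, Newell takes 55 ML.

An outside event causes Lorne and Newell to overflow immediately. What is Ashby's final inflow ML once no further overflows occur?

Round 1 — Lorne, Newell overflow (initial).
  Glade: +20 → 20 < 60
  Inley: +75 → 75 ≥ 60
Round 2 — Inley overflows.
  Glade: +40 → 60 ≥ 60
Round 3 — Glade overflows.
No further overflows.

0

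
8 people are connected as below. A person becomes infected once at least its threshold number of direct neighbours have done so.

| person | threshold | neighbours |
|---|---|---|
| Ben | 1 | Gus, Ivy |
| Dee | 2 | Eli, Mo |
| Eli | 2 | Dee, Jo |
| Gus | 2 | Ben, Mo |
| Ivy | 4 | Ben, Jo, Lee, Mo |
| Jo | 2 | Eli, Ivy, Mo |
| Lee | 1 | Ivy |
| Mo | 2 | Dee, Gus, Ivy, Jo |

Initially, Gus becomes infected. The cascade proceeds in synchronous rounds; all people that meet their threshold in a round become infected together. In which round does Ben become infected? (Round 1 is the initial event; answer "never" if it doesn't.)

2

Round 1 — Gus becomes infected (initial).
Round 2 — checking thresholds:
  Ben: 1 of 2 neighbours ≥ 1, becomes infected.
  Mo: 1 of 4 neighbours < 2, not yet.
Round 3 — no new infections; cascade stops.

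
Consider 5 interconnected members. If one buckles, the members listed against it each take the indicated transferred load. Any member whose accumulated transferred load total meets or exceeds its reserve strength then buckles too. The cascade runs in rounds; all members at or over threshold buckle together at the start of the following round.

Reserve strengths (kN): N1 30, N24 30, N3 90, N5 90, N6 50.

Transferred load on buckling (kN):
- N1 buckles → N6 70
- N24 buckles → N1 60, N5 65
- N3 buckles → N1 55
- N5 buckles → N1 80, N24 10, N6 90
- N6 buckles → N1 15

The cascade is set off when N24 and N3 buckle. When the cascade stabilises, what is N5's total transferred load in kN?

65

Round 1 — N24, N3 buckle (initial).
  N1: +60+55 → 115 ≥ 30
  N5: +65 → 65 < 90
Round 2 — N1 buckles.
  N6: +70 → 70 ≥ 50
Round 3 — N6 buckles.
No further bucklings.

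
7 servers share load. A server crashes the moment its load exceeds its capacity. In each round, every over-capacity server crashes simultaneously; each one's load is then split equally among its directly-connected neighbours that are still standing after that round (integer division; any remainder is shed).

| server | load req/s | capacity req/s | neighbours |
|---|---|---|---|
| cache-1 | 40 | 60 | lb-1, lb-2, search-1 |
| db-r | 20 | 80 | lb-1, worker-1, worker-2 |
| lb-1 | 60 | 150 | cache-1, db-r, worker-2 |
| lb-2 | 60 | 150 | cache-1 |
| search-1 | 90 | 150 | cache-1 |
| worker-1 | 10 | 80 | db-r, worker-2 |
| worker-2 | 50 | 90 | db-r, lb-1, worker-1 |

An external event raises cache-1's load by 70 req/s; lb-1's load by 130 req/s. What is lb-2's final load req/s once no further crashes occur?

115

Round 1 — cache-1 at 110 > 60; lb-1 at 190 > 150. cache-1, lb-1 crash.
  cache-1 sheds 110 req/s to lb-2, search-1: 55 each.
    lb-2: 60+55 = 115 ≤ 150
    search-1: 90+55 = 145 ≤ 150
  lb-1 sheds 190 req/s to db-r, worker-2: 95 each.
    db-r: 20+95 = 115 > 80
    worker-2: 50+95 = 145 > 90
Round 2 — db-r, worker-2 crash.
  db-r sheds 115 req/s to worker-1: 115 each.
    worker-1: 10+115 = 125 > 80
  worker-2 sheds 145 req/s to worker-1: 145 each.
    worker-1: 125+145 = 270 > 80
Round 3 — worker-1 crashes.
  worker-1 sheds 270 req/s: no online neighbours, lost.
No further crashes.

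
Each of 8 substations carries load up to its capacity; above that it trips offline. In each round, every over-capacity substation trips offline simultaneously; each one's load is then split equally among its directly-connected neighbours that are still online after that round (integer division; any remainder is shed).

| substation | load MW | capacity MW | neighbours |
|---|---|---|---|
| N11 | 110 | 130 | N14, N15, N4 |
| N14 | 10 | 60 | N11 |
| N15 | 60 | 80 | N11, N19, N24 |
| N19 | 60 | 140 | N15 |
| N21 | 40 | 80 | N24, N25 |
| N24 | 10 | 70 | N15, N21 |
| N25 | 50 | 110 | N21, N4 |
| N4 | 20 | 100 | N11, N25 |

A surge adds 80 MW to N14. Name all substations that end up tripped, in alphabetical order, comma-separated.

Round 1 — N14 at 90 > 60. N14 trips offline.
  N14 sheds 90 MW to N11: 90 each.
    N11: 110+90 = 200 > 130
Round 2 — N11 trips offline.
  N11 sheds 200 MW to N15, N4: 100 each.
    N15: 60+100 = 160 > 80
    N4: 20+100 = 120 > 100
Round 3 — N15, N4 trip offline.
  N15 sheds 160 MW to N19, N24: 80 each.
    N19: 60+80 = 140 ≤ 140
    N24: 10+80 = 90 > 70
  N4 sheds 120 MW to N25: 120 each.
    N25: 50+120 = 170 > 110
Round 4 — N24, N25 trip offline.
  N24 sheds 90 MW to N21: 90 each.
    N21: 40+90 = 130 > 80
  N25 sheds 170 MW to N21: 170 each.
    N21: 130+170 = 300 > 80
Round 5 — N21 trips offline.
  N21 sheds 300 MW: no online neighbours, lost.
No further trips.

N11, N14, N15, N21, N24, N25, N4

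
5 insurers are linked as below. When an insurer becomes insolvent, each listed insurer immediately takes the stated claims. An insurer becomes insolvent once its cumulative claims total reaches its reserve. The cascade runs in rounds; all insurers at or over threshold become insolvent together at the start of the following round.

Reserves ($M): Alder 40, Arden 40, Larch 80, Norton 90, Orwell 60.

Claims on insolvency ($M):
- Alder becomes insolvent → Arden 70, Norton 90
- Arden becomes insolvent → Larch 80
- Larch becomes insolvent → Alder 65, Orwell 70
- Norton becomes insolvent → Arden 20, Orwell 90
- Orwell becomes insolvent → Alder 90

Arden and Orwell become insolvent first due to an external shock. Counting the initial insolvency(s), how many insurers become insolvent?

Round 1 — Arden, Orwell become insolvent (initial).
  Alder: +90 → 90 ≥ 40
  Larch: +80 → 80 ≥ 80
Round 2 — Alder, Larch become insolvent.
  Norton: +90 → 90 ≥ 90
Round 3 — Norton becomes insolvent.
No further insolvencies.

5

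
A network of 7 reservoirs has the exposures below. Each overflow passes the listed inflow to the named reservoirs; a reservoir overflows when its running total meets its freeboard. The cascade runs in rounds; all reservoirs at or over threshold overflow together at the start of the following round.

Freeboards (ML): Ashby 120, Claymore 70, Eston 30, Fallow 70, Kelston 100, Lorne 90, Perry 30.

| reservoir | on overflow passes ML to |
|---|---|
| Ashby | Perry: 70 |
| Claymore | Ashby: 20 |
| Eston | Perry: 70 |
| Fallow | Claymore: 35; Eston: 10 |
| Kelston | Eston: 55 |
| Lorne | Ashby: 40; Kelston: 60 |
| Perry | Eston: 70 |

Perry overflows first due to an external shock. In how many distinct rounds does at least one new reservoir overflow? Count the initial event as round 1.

2

Round 1 — Perry overflows (initial).
  Eston: +70 → 70 ≥ 30
Round 2 — Eston overflows.
No further overflows.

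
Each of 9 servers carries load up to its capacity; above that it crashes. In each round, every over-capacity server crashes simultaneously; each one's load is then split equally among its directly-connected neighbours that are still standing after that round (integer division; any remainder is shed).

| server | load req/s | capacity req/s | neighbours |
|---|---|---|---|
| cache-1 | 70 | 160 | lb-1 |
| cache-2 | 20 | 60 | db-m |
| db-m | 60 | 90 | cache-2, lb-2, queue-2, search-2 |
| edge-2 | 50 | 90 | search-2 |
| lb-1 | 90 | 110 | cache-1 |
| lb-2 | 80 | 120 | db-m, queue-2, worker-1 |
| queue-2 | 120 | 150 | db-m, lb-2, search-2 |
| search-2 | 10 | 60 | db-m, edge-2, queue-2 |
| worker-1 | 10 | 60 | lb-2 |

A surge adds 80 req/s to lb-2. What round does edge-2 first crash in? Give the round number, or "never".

4

Round 1 — lb-2 at 160 > 120. lb-2 crashes.
  lb-2 sheds 160 req/s to db-m, queue-2, worker-1: 53 each (1 lost).
    db-m: 60+53 = 113 > 90
    queue-2: 120+53 = 173 > 150
    worker-1: 10+53 = 63 > 60
Round 2 — db-m, queue-2, worker-1 crash.
  db-m sheds 113 req/s to cache-2, search-2: 56 each (1 lost).
    cache-2: 20+56 = 76 > 60
    search-2: 10+56 = 66 > 60
  queue-2 sheds 173 req/s to search-2: 173 each.
    search-2: 66+173 = 239 > 60
  worker-1 sheds 63 req/s: no online neighbours, lost.
Round 3 — cache-2, search-2 crash.
  cache-2 sheds 76 req/s: no online neighbours, lost.
  search-2 sheds 239 req/s to edge-2: 239 each.
    edge-2: 50+239 = 289 > 90
Round 4 — edge-2 crashes.
  edge-2 sheds 289 req/s: no online neighbours, lost.
No further crashes.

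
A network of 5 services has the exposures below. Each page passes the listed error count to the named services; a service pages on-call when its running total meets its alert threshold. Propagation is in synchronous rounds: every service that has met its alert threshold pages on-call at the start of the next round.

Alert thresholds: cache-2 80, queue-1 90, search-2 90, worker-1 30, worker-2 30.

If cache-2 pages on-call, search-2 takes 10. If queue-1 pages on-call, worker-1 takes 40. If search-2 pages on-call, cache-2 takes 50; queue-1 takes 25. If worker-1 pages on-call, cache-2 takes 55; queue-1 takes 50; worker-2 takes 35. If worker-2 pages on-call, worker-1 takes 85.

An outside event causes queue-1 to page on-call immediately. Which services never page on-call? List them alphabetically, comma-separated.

cache-2, search-2

Round 1 — queue-1 pages on-call (initial).
  worker-1: +40 → 40 ≥ 30
Round 2 — worker-1 pages on-call.
  cache-2: +55 → 55 < 80
  worker-2: +35 → 35 ≥ 30
Round 3 — worker-2 pages on-call.
No further pages.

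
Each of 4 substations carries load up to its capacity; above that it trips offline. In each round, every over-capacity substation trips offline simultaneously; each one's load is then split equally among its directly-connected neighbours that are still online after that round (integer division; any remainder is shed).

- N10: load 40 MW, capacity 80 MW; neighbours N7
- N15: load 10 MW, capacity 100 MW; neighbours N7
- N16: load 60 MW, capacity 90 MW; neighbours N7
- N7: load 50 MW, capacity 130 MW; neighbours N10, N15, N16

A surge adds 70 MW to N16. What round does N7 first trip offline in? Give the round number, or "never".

2

Round 1 — N16 at 130 > 90. N16 trips offline.
  N16 sheds 130 MW to N7: 130 each.
    N7: 50+130 = 180 > 130
Round 2 — N7 trips offline.
  N7 sheds 180 MW to N10, N15: 90 each.
    N10: 40+90 = 130 > 80
    N15: 10+90 = 100 ≤ 100
Round 3 — N10 trips offline.
  N10 sheds 130 MW: no online neighbours, lost.
No further trips.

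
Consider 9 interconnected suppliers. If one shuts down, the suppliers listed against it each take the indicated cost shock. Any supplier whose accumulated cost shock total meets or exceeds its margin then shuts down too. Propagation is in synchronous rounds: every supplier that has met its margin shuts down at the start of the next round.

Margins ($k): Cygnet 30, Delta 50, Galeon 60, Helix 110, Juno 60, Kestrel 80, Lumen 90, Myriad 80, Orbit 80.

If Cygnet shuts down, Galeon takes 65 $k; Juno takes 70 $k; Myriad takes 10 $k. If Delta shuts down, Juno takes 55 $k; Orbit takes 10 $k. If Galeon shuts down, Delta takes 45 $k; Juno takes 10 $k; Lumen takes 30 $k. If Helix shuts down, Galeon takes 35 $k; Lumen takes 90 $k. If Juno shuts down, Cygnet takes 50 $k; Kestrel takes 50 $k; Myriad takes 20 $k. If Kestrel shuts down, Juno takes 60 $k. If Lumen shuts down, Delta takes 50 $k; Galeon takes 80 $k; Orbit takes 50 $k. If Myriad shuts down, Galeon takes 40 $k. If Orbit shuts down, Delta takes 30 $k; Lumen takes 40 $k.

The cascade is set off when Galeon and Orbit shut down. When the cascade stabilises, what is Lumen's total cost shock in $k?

70

Round 1 — Galeon, Orbit shut down (initial).
  Delta: +45+30 → 75 ≥ 50
  Juno: +10 → 10 < 60
  Lumen: +30+40 → 70 < 90
Round 2 — Delta shuts down.
  Juno: +55 → 65 ≥ 60
Round 3 — Juno shuts down.
  Cygnet: +50 → 50 ≥ 30
  Kestrel: +50 → 50 < 80
  Myriad: +20 → 20 < 80
Round 4 — Cygnet shuts down.
  Myriad: +10 → 30 < 80
No further shutdowns.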